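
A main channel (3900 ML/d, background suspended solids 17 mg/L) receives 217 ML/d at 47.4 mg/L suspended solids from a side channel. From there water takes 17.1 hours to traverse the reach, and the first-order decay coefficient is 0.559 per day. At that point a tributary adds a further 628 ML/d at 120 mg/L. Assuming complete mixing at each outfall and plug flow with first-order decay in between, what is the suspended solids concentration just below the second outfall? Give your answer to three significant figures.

After mixing, C = (3900·17.00 + 217.0·47.40) / 4117 = 76590/4117 = 18.60 mg/L; combined flow 4117 ML/d.
After decay, C = 18.60 × e^(−kt) = 18.60 × 0.6715 = 12.49 mg/L.
At the second outfall, C = (4117·12.49 + 628.0·120.0) / (4117 + 628.0) = 26.72 mg/L.

26.7 mg/L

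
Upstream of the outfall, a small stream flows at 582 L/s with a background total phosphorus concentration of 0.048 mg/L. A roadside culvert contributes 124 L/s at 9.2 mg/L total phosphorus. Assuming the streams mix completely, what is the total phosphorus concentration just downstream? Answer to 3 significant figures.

1.66 mg/L

Flow-weighted average: C = (582.0·0.04800 + 124.0·9.200) / 706.0 = 1169/706.0 = 1.655 mg/L.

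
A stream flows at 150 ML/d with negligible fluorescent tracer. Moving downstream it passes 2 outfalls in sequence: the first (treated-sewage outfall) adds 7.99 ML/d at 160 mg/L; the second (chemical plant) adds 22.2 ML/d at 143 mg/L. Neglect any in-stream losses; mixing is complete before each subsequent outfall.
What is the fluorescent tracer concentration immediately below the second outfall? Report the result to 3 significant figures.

24.7 mg/L

After outfall 1: Q = 150.0 + 7.990 = 158.0 ML/d; C = (150.0·0 + 7.990·160.0)/158.0 = 8.092 mg/L.
After outfall 2: Q = 158.0 + 22.20 = 180.2 ML/d; C = (158.0·8.092 + 22.20·143.0)/180.2 = 24.71 mg/L.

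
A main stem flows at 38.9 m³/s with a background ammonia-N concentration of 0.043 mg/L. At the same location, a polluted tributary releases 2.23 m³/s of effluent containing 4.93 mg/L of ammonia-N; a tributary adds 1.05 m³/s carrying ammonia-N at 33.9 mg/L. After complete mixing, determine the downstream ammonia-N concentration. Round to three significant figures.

Mass balance: C = (38.90·0.04300 + 2.230·4.930 + 1.050·33.90) / 42.18 = 48.26/42.18 = 1.144 mg/L.

1.14 mg/L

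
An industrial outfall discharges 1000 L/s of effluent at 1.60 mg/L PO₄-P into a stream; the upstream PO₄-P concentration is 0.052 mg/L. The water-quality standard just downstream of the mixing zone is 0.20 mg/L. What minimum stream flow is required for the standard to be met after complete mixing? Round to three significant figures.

9460 L/s

Set C_mix = 0.20: (Q·0.05200 + 1000·1.600) / (Q + 1000) = 0.20
→ Q = 1000·(1.600 − 0.20)/(0.20 − 0.05200) = 9459 L/s.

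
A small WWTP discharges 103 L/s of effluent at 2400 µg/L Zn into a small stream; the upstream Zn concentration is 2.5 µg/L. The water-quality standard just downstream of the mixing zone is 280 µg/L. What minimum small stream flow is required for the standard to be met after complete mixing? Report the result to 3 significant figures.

787 L/s

Set C_mix = 280: (Q·2.500 + 103.0·2400) / (Q + 103.0) = 280
→ Q = 103.0·(2400 − 280)/(280 − 2.500) = 786.9 L/s.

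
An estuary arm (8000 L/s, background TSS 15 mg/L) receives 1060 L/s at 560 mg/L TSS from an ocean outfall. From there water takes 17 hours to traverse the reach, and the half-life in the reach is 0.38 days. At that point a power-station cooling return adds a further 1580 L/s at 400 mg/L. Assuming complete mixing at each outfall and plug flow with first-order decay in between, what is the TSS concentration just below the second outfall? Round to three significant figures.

Mixed concentration C = ΣQC/ΣQ = (8000·15.00 + 1060·560.0) / 9060 = 713600/9060 = 78.76 mg/L; combined flow 9060 L/s.
Half-life 0.38 d → k = ln 2 / 0.38 = 1.824 d⁻¹.
After decay, C = 78.76 × e^(−kt) = 78.76 × 0.2747 = 21.64 mg/L.
Second outfall: C = (9060·21.64 + 1580·400.0)/10640 = 77.82 mg/L.

77.8 mg/L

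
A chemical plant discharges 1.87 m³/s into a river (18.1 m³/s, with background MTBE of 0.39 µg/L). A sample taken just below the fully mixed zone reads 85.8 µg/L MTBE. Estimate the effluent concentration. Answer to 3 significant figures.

Mass balance: 18.10·0.3900 + 1.870·Cₑ = 19.97·85.80
→ Cₑ = (19.97·85.80 − 18.10·0.3900) / 1.870 = 912.5 µg/L.

912 µg/L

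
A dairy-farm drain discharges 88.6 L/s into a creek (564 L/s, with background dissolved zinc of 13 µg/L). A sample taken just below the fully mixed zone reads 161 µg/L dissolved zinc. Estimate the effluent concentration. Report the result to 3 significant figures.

1100 µg/L

Mass balance: 564.0·13.00 + 88.60·Cₑ = 652.6·161.0
→ Cₑ = (652.6·161.0 − 564.0·13.00) / 88.60 = 1103 µg/L.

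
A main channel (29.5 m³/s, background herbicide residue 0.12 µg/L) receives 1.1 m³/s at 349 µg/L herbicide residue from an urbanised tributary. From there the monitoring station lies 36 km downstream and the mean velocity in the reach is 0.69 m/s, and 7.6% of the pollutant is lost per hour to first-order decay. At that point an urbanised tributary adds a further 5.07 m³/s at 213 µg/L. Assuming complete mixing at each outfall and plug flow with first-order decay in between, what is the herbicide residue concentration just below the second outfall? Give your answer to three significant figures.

Mixed concentration C = ΣQC/ΣQ = (29.50·0.1200 + 1.100·349.0) / 30.60 = 387.4/30.60 = 12.66 µg/L; combined flow 30.60 m³/s.
Travel time t = 36·1000 / 0.69 = 52170 s = 14.49 h.
7.6%/h lost → k = −ln(1 − 0.076) = 0.07904 h⁻¹.
After decay, C = 12.66 × e^(−kt) = 12.66 × 0.3180 = 4.027 µg/L.
Second outfall: C = (30.60·4.027 + 5.070·213.0)/35.67 = 33.73 µg/L.

33.7 µg/L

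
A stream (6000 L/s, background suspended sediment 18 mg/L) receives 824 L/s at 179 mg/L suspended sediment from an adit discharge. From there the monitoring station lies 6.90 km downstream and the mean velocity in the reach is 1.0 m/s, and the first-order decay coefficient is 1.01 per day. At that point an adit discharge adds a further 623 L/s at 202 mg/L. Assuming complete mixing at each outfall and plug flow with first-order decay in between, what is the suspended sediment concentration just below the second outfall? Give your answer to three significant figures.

48.5 mg/L

After mixing, C = (6000·18.00 + 824.0·179.0) / 6824 = 255500/6824 = 37.44 mg/L; combined flow 6824 L/s.
Travel time t = 6.90·1000 / 1.0 = 6900 s = 1.917 h.
After decay, C = 37.44 × e^(−kt) = 37.44 × 0.9225 = 34.54 mg/L.
Second outfall: C = (6824·34.54 + 623.0·202.0)/7447 = 48.55 mg/L.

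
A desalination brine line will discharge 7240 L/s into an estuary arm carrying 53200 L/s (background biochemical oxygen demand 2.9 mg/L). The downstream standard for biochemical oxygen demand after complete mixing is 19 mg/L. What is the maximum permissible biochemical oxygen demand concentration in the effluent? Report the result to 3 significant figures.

At the limit, (Qr·Cr + Qe·Cₑ)/(Qr + Qe) = 19:
Cₑ = (60440·19 − 53200·2.900) / 7240 = 137.3 mg/L.

137 mg/L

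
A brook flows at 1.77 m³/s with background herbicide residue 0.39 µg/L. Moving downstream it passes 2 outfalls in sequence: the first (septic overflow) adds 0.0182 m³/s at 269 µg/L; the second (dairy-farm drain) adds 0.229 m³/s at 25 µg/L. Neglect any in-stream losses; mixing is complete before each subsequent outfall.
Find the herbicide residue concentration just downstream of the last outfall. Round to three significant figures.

Outfall 1: combined Q = 1.788 m³/s; C = (1.770·0.3900 + 0.01820·269.0)/1.788 = 3.124 µg/L.
Outfall 2: combined Q = 2.017 m³/s; C = (1.788·3.124 + 0.2290·25.00)/2.017 = 5.607 µg/L.

5.61 µg/L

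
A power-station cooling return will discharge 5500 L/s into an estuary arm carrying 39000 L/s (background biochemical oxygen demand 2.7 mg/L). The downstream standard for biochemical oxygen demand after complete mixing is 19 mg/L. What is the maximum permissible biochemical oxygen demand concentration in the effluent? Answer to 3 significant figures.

At the limit, (Qr·Cr + Qe·Cₑ)/(Qr + Qe) = 19:
Cₑ = (44500·19 − 39000·2.700) / 5500 = 134.6 mg/L.

135 mg/L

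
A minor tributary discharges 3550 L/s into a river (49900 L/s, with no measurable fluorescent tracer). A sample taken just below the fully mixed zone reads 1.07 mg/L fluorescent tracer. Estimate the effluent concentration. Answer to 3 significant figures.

16.1 mg/L

Mass balance: 49900·0 + 3550·Cₑ = 53450·1.070
→ Cₑ = (53450·1.070 − 49900·0) / 3550 = 16.11 mg/L.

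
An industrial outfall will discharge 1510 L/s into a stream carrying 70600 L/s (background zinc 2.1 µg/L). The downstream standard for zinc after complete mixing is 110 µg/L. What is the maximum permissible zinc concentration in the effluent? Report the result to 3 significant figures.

At the limit, (Qr·Cr + Qe·Cₑ)/(Qr + Qe) = 110:
Cₑ = (72110·110 − 70600·2.100) / 1510 = 5155 µg/L.

5150 µg/L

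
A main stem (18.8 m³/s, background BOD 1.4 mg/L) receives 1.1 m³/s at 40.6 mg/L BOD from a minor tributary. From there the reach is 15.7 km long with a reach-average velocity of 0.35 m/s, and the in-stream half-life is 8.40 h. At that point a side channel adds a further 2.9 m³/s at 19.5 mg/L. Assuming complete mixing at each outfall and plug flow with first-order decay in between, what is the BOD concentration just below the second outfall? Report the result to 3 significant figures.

Conservation of mass: C = (18.80·1.400 + 1.100·40.60) / 19.90 = 70.98/19.90 = 3.567 mg/L; combined flow 19.90 m³/s.
Travel time t = 15.7·1000 / 0.35 = 44860 s = 12.46 h.
Half-life 8.40 h → k = ln 2 / 8.40 = 0.08252 h⁻¹ = 1.980 d⁻¹.
Decay over the reach: 3.567·exp(−kt) = 3.567·0.3577 = 1.276 mg/L.
At the second outfall, C = (19.90·1.276 + 2.900·19.50) / (19.90 + 2.900) = 3.594 mg/L.

3.59 mg/L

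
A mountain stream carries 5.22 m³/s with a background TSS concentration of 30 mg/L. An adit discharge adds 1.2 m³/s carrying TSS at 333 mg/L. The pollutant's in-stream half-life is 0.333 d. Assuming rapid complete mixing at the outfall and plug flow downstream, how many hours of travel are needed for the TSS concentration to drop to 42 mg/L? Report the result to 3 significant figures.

Conservation of mass: C = (5.220·30.00 + 1.200·333.0) / 6.420 = 556.2/6.420 = 86.64 mg/L.
Half-life 0.333 d → k = ln 2 / 0.333 = 2.082 d⁻¹.
86.64·exp(−k·t) = 42 → t = ln(86.64/42)/k = 30050 s = 8.348 h.

8.35 h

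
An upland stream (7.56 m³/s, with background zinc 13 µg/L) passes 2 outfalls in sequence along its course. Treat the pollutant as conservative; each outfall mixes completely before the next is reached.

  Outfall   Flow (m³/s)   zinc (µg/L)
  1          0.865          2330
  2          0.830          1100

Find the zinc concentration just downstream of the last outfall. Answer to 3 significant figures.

327 µg/L

After outfall 1: Q = 7.560 + 0.8650 = 8.425 m³/s; C = (7.560·13.00 + 0.8650·2330)/8.425 = 250.9 µg/L.
After outfall 2: Q = 8.425 + 0.8300 = 9.255 m³/s; C = (8.425·250.9 + 0.8300·1100)/9.255 = 327.0 µg/L.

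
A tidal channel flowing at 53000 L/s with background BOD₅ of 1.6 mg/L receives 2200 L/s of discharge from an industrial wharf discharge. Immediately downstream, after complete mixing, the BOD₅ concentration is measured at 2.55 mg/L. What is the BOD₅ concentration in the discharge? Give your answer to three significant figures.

25.4 mg/L

Mass balance: 53000·1.600 + 2200·Cₑ = 55200·2.550
→ Cₑ = (55200·2.550 − 53000·1.600) / 2200 = 25.44 mg/L.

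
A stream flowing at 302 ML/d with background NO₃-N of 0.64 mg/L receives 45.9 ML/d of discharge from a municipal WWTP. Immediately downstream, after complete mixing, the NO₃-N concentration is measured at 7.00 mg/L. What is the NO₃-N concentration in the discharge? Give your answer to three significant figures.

48.8 mg/L

Mass balance: 302.0·0.6400 + 45.90·Cₑ = 347.9·7.000
→ Cₑ = (347.9·7.000 − 302.0·0.6400) / 45.90 = 48.85 mg/L.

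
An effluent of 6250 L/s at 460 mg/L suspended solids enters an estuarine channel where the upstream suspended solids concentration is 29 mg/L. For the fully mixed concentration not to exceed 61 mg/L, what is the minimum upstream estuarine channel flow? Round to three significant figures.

77900 L/s

Set C_mix = 61: (Q·29.00 + 6250·460.0) / (Q + 6250) = 61
→ Q = 6250·(460.0 − 61)/(61 − 29.00) = 77930 L/s.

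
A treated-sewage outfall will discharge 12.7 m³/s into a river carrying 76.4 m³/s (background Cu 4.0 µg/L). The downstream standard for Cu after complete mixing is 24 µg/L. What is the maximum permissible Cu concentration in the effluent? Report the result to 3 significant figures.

At the limit, (Qr·Cr + Qe·Cₑ)/(Qr + Qe) = 24:
Cₑ = (89.10·24 − 76.40·4.000) / 12.70 = 144.3 µg/L.

144 µg/L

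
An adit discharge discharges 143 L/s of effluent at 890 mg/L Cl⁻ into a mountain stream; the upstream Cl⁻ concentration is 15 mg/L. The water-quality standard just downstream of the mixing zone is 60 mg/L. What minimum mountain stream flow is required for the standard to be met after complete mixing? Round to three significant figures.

Set C_mix = 60: (Q·15.00 + 143.0·890.0) / (Q + 143.0) = 60
→ Q = 143.0·(890.0 − 60)/(60 − 15.00) = 2638 L/s.

2640 L/s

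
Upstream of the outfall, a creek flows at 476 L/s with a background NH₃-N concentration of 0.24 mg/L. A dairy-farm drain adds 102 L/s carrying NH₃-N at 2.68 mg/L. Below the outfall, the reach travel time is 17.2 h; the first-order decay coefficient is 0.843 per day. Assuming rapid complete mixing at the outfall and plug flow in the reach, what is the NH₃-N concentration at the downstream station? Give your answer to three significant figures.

After mixing, C = (476.0·0.2400 + 102.0·2.680) / 578.0 = 387.6/578.0 = 0.6706 mg/L.
Decay over the reach: 0.6706·exp(−kt) = 0.6706·0.5465 = 0.3665 mg/L.

0.367 mg/L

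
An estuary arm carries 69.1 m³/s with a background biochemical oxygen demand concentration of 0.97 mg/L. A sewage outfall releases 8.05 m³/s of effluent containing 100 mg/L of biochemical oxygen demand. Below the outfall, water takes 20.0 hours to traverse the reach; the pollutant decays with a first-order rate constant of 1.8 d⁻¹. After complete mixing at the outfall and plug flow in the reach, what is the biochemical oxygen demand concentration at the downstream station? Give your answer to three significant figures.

After mixing, C = (69.10·0.9700 + 8.050·100.0) / 77.15 = 872.0/77.15 = 11.30 mg/L.
After decay, C = 11.30 × e^(−kt) = 11.30 × 0.2231 = 2.522 mg/L.

2.52 mg/L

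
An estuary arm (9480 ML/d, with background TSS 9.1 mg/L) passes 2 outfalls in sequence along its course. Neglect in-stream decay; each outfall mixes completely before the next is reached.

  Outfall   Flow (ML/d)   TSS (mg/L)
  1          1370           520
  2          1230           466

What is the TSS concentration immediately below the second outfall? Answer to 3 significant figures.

114 mg/L

Below outfall 1: Q → 10850 ML/d, C = (9480·9.100 + 1370·520.0)/10850 = 73.61 mg/L.
Below outfall 2: Q → 12080 ML/d, C = (10850·73.61 + 1230·466.0)/12080 = 113.6 mg/L.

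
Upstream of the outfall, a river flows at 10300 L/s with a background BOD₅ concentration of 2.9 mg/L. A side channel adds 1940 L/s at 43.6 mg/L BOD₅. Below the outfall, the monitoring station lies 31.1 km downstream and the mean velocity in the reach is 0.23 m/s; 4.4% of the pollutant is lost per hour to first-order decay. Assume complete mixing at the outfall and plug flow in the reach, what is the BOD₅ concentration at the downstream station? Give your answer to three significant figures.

1.73 mg/L

Flow-weighted average: C = (10300·2.900 + 1940·43.60) / 12240 = 114500/12240 = 9.351 mg/L.
Travel time t = 31.1·1000 / 0.23 = 135200 s = 37.56 h.
4.4%/h lost → k = −ln(1 − 0.044) = 0.04500 h⁻¹.
First-order decay: C = 9.351·exp(−k·t) = 9.351·0.1845 = 1.725 mg/L.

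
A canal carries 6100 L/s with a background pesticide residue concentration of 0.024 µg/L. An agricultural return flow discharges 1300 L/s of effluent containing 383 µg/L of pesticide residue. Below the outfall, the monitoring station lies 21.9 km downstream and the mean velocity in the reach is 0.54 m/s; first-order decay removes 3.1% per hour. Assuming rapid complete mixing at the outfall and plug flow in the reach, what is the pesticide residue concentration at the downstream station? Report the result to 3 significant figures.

Mixed concentration C = ΣQC/ΣQ = (6100·0.02400 + 1300·383.0) / 7400 = 498000/7400 = 67.30 µg/L.
Travel time t = 21.9·1000 / 0.54 = 40560 s = 11.27 h.
3.1%/h lost → k = −ln(1 − 0.031) = 0.03149 h⁻¹.
After decay, C = 67.30 × e^(−kt) = 67.30 × 0.7013 = 47.20 µg/L.

47.2 µg/L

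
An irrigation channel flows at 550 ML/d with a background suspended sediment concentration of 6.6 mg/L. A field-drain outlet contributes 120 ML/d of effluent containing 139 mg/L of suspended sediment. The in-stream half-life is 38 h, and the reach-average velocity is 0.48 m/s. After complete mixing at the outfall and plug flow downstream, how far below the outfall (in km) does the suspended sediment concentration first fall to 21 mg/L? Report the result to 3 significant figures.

Mass balance: C = (550.0·6.600 + 120.0·139.0) / 670.0 = 20310/670.0 = 30.31 mg/L.
Half-life 38 h → k = ln 2 / 38 = 0.01824 h⁻¹ = 0.4378 d⁻¹.
Set 30.31·exp(−k·t) = 21 → t = ln(30.31/21)/k = 72440 s = 20.12 h.
Distance = v·t = 0.48·72440 = 34770 m = 34.77 km.

34.8 km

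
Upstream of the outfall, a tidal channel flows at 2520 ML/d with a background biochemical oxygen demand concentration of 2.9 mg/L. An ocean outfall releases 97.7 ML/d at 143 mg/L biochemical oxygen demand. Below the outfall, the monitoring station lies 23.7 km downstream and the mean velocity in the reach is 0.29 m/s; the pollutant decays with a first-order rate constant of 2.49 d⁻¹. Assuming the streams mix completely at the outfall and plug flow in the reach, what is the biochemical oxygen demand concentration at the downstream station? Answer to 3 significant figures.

Mass balance: C = (2520·2.900 + 97.70·143.0) / 2618 = 21280/2618 = 8.129 mg/L.
Travel time t = 23.7·1000 / 0.29 = 81720 s = 22.70 h.
Applying C = C₀e^(−kt): 8.129 × 0.09487 = 0.7712 mg/L.

0.771 mg/L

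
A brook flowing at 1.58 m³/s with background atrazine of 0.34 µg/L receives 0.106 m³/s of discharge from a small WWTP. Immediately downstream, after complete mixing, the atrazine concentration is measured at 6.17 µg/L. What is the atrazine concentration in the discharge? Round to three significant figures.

Mass balance: 1.580·0.3400 + 0.1060·Cₑ = 1.686·6.170
→ Cₑ = (1.686·6.170 − 1.580·0.3400) / 0.1060 = 93.07 µg/L.

93.1 µg/L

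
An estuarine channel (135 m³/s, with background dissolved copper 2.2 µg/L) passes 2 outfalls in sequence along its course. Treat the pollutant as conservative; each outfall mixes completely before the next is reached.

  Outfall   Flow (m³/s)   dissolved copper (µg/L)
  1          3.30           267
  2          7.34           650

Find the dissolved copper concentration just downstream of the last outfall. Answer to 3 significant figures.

Below outfall 1: Q → 138.3 m³/s, C = (135.0·2.200 + 3.300·267.0)/138.3 = 8.518 µg/L.
Below outfall 2: Q → 145.6 m³/s, C = (138.3·8.518 + 7.340·650.0)/145.6 = 40.85 µg/L.

40.8 µg/L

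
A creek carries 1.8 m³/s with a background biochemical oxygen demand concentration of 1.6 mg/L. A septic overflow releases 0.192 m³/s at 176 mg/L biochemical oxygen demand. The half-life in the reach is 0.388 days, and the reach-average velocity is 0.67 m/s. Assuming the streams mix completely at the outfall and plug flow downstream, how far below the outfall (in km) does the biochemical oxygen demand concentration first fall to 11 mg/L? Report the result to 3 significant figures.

Mixed concentration C = ΣQC/ΣQ = (1.800·1.600 + 0.1920·176.0) / 1.992 = 36.67/1.992 = 18.41 mg/L.
Half-life 0.388 d → k = ln 2 / 0.388 = 1.786 d⁻¹.
Set 18.41·exp(−k·t) = 11 → t = ln(18.41/11)/k = 24910 s = 6.918 h.
Distance = v·t = 0.67·24910 = 16690 m = 16.69 km.

16.7 km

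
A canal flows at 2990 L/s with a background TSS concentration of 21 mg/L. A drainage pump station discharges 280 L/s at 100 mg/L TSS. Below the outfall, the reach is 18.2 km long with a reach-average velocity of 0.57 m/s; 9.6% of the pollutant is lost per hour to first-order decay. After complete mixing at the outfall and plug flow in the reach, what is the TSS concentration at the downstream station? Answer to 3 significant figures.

11.3 mg/L

Mixed concentration C = ΣQC/ΣQ = (2990·21.00 + 280.0·100.0) / 3270 = 90790/3270 = 27.76 mg/L.
Travel time t = 18.2·1000 / 0.57 = 31930 s = 8.869 h.
9.6%/h lost → k = −ln(1 − 0.096) = 0.1009 h⁻¹.
Decay over the reach: 27.76·exp(−kt) = 27.76·0.4085 = 11.34 mg/L.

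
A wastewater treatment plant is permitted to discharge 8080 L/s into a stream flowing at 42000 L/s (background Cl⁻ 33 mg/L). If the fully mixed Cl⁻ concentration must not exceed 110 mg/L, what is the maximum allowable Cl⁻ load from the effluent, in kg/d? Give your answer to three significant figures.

356000 kg/d

Mass balance at the limit: 42000·33.00 + 8080·Cₑ = 50080·110 → Cₑ = 510.2 mg/L.
8080 L/s = 8.080 m³/s. Load = 8.080 m³/s × 510.2 g/m³ × 86 400 s/d = 356200 kg/d.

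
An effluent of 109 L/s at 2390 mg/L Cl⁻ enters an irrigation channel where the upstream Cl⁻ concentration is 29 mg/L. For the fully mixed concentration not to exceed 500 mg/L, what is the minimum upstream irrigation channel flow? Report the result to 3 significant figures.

437 L/s

Set C_mix = 500: (Q·29.00 + 109.0·2390) / (Q + 109.0) = 500
→ Q = 109.0·(2390 − 500)/(500 − 29.00) = 437.4 L/s.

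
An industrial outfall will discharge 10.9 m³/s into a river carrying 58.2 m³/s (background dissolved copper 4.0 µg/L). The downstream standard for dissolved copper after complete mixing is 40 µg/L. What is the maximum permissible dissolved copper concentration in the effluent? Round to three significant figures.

232 µg/L

At the limit, (Qr·Cr + Qe·Cₑ)/(Qr + Qe) = 40:
Cₑ = (69.10·40 − 58.20·4.000) / 10.90 = 232.2 µg/L.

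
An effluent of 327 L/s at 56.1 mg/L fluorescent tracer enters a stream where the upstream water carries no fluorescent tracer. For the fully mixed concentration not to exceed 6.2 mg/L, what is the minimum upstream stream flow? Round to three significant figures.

2630 L/s

Set C_mix = 6.2: (Q·0 + 327.0·56.10) / (Q + 327.0) = 6.2
→ Q = 327.0·(56.10 − 6.2)/(6.2 − 0) = 2632 L/s.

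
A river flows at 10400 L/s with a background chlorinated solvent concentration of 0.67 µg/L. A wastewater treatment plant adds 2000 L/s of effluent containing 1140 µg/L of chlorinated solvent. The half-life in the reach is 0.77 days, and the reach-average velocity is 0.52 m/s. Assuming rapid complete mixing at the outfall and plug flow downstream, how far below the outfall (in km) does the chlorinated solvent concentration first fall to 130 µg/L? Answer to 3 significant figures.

17.5 km

After mixing, C = (10400·0.6700 + 2000·1140) / 12400 = 2287000/12400 = 184.4 µg/L.
Half-life 0.77 d → k = ln 2 / 0.77 = 0.9002 d⁻¹.
Set 184.4·exp(−k·t) = 130 → t = ln(184.4/130)/k = 33570 s = 9.325 h.
Distance = v·t = 0.52·33570 = 17460 m = 17.46 km.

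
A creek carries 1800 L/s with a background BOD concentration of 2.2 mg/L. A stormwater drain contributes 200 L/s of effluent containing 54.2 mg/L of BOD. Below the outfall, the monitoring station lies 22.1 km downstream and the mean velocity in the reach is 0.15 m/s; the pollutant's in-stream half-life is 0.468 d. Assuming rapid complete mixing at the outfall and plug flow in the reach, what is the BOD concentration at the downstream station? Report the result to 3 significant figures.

0.592 mg/L

Conservation of mass: C = (1800·2.200 + 200.0·54.20) / 2000 = 14800/2000 = 7.400 mg/L.
Travel time t = 22.1·1000 / 0.15 = 147300 s = 40.93 h.
Half-life 0.468 d → k = ln 2 / 0.468 = 1.481 d⁻¹.
After decay, C = 7.400 × e^(−kt) = 7.400 × 0.08001 = 0.5921 mg/L.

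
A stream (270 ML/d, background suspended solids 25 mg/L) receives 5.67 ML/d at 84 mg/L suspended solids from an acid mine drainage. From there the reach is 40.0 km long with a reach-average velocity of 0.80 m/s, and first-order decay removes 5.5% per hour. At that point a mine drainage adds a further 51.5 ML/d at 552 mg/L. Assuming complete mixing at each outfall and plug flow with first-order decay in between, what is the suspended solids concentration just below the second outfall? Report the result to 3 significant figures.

After mixing, C = (270.0·25.00 + 5.670·84.00) / 275.7 = 7226/275.7 = 26.21 mg/L; combined flow 275.7 ML/d.
Travel time t = 40.0·1000 / 0.80 = 50000 s = 13.89 h.
5.5%/h lost → k = −ln(1 − 0.055) = 0.05657 h⁻¹.
Decay over the reach: 26.21·exp(−kt) = 26.21·0.4558 = 11.95 mg/L.
Second outfall: C = (275.7·11.95 + 51.50·552.0)/327.2 = 96.96 mg/L.

97.0 mg/L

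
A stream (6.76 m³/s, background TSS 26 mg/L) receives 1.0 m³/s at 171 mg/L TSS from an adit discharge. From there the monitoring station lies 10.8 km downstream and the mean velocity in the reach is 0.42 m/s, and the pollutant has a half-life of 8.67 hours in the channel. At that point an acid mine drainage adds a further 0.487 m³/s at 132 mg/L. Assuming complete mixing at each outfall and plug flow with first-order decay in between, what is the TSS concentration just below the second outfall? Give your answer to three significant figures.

31.5 mg/L

Conservation of mass: C = (6.760·26.00 + 1.000·171.0) / 7.760 = 346.8/7.760 = 44.69 mg/L; combined flow 7.760 m³/s.
Travel time t = 10.8·1000 / 0.42 = 25710 s = 7.143 h.
Half-life 8.67 h → k = ln 2 / 8.67 = 0.07995 h⁻¹ = 1.919 d⁻¹.
First-order decay: C = 44.69·exp(−k·t) = 44.69·0.5649 = 25.24 mg/L.
Second outfall: C = (7.760·25.24 + 0.4870·132.0)/8.247 = 31.55 mg/L.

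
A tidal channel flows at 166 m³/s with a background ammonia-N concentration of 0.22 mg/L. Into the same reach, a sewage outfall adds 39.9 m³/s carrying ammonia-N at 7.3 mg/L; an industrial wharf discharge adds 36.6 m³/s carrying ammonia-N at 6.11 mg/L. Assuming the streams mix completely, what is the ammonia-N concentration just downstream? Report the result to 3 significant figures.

Mixed concentration C = ΣQC/ΣQ = (166.0·0.2200 + 39.90·7.300 + 36.60·6.110) / 242.5 = 551.4/242.5 = 2.274 mg/L.

2.27 mg/L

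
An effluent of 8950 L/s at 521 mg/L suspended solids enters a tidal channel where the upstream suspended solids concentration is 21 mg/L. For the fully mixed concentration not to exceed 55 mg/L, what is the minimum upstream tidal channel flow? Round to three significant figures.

123000 L/s

Set C_mix = 55: (Q·21.00 + 8950·521.0) / (Q + 8950) = 55
→ Q = 8950·(521.0 − 55)/(55 − 21.00) = 122700 L/s.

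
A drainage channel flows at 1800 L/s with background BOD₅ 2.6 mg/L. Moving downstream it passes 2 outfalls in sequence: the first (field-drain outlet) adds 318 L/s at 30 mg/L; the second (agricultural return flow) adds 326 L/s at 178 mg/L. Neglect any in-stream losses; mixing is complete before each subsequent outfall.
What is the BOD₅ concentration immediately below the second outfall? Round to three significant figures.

Below outfall 1: Q → 2118 L/s, C = (1800·2.600 + 318.0·30.00)/2118 = 6.714 mg/L.
Below outfall 2: Q → 2444 L/s, C = (2118·6.714 + 326.0·178.0)/2444 = 29.56 mg/L.

29.6 mg/L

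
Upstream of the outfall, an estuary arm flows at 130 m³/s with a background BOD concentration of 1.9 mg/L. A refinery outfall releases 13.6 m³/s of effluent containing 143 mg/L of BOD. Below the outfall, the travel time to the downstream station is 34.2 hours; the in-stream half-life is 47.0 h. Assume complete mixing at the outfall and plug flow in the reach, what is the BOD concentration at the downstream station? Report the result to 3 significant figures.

9.22 mg/L

Mixed concentration C = ΣQC/ΣQ = (130.0·1.900 + 13.60·143.0) / 143.6 = 2192/143.6 = 15.26 mg/L.
Half-life 47.0 h → k = ln 2 / 47.0 = 0.01475 h⁻¹ = 0.3539 d⁻¹.
After decay, C = 15.26 × e^(−kt) = 15.26 × 0.6039 = 9.217 mg/L.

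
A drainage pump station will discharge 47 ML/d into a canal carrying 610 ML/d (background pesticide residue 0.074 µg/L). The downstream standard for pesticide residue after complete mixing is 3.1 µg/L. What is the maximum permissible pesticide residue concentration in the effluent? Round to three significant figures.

42.4 µg/L

At the limit, (Qr·Cr + Qe·Cₑ)/(Qr + Qe) = 3.1:
Cₑ = (657.0·3.1 − 610.0·0.07400) / 47.00 = 42.37 µg/L.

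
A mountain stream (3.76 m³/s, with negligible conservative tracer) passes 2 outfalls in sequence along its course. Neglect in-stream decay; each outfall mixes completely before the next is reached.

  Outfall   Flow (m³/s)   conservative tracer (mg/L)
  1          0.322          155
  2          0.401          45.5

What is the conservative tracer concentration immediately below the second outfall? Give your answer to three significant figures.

After outfall 1: Q = 3.760 + 0.3220 = 4.082 m³/s; C = (3.760·0 + 0.3220·155.0)/4.082 = 12.23 mg/L.
After outfall 2: Q = 4.082 + 0.4010 = 4.483 m³/s; C = (4.082·12.23 + 0.4010·45.50)/4.483 = 15.20 mg/L.

15.2 mg/L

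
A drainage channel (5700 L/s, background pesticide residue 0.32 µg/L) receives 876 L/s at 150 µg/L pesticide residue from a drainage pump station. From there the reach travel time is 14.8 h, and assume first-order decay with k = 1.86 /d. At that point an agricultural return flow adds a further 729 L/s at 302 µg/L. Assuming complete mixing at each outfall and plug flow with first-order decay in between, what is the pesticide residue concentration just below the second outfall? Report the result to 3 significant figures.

35.9 µg/L

Mixed concentration C = ΣQC/ΣQ = (5700·0.3200 + 876.0·150.0) / 6576 = 133200/6576 = 20.26 µg/L; combined flow 6576 L/s.
Decay over the reach: 20.26·exp(−kt) = 20.26·0.3176 = 6.434 µg/L.
At the second outfall, C = (6576·6.434 + 729.0·302.0) / (6576 + 729.0) = 35.93 µg/L.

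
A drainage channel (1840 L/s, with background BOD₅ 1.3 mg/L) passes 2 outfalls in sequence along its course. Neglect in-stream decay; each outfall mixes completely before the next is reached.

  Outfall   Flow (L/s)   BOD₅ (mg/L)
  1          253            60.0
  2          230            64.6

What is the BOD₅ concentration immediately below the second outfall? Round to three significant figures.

14.0 mg/L

After outfall 1: Q = 1840 + 253.0 = 2093 L/s; C = (1840·1.300 + 253.0·60.00)/2093 = 8.396 mg/L.
After outfall 2: Q = 2093 + 230.0 = 2323 L/s; C = (2093·8.396 + 230.0·64.60)/2323 = 13.96 mg/L.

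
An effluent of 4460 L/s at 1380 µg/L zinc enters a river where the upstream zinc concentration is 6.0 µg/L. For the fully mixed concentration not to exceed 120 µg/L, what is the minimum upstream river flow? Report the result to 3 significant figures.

49300 L/s

Set C_mix = 120: (Q·6.000 + 4460·1380) / (Q + 4460) = 120
→ Q = 4460·(1380 − 120)/(120 − 6.000) = 49290 L/s.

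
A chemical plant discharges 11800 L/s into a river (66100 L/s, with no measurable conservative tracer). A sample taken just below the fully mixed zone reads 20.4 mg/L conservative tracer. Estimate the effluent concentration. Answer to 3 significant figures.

135 mg/L

Mass balance: 66100·0 + 11800·Cₑ = 77900·20.40
→ Cₑ = (77900·20.40 − 66100·0) / 11800 = 134.7 mg/L.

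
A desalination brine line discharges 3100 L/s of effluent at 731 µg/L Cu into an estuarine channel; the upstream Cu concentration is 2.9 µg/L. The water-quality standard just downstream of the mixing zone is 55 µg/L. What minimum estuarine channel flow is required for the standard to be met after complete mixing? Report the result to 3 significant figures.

Set C_mix = 55: (Q·2.900 + 3100·731.0) / (Q + 3100) = 55
→ Q = 3100·(731.0 − 55)/(55 − 2.900) = 40220 L/s.

40200 L/s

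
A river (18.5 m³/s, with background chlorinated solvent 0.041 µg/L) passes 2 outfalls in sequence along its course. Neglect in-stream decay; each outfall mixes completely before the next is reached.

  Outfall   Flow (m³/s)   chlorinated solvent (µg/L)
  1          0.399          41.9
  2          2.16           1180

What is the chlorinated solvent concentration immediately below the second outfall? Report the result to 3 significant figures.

122 µg/L

After outfall 1: Q = 18.50 + 0.3990 = 18.90 m³/s; C = (18.50·0.04100 + 0.3990·41.90)/18.90 = 0.9247 µg/L.
After outfall 2: Q = 18.90 + 2.160 = 21.06 m³/s; C = (18.90·0.9247 + 2.160·1180)/21.06 = 121.9 µg/L.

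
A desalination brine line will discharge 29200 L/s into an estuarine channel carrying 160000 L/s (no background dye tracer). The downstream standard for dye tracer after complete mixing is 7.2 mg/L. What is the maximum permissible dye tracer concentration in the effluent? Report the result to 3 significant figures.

At the limit, (Qr·Cr + Qe·Cₑ)/(Qr + Qe) = 7.2:
Cₑ = (189200·7.2 − 160000·0) / 29200 = 46.65 mg/L.

46.7 mg/L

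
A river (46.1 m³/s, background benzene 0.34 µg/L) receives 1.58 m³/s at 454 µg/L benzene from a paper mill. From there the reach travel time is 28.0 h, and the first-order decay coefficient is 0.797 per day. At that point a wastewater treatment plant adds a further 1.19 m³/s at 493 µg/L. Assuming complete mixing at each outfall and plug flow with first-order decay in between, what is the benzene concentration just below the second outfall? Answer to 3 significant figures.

17.9 µg/L

Flow-weighted average: C = (46.10·0.3400 + 1.580·454.0) / 47.68 = 733.0/47.68 = 15.37 µg/L; combined flow 47.68 m³/s.
After decay, C = 15.37 × e^(−kt) = 15.37 × 0.3946 = 6.067 µg/L.
Second outfall: C = (47.68·6.067 + 1.190·493.0)/48.87 = 17.92 µg/L.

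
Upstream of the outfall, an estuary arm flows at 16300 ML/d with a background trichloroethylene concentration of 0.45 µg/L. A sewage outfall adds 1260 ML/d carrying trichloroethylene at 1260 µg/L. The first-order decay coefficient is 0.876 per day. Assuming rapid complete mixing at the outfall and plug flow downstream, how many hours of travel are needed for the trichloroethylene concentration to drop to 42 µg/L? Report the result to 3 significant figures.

21.1 h

After mixing, C = (16300·0.4500 + 1260·1260) / 17560 = 1595000/17560 = 90.83 µg/L.
90.83·exp(−k·t) = 42 → t = ln(90.83/42)/k = 76070 s = 21.13 h.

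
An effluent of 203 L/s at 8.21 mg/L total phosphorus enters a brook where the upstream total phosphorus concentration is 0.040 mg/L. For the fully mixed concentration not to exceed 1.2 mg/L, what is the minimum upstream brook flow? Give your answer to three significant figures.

Set C_mix = 1.2: (Q·0.04000 + 203.0·8.210) / (Q + 203.0) = 1.2
→ Q = 203.0·(8.210 − 1.2)/(1.2 − 0.04000) = 1227 L/s.

1230 L/s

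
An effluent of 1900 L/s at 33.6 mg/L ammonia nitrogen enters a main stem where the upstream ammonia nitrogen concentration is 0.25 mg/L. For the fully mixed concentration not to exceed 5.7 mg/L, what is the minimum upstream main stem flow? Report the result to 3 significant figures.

9730 L/s

Set C_mix = 5.7: (Q·0.2500 + 1900·33.60) / (Q + 1900) = 5.7
→ Q = 1900·(33.60 − 5.7)/(5.7 − 0.2500) = 9727 L/s.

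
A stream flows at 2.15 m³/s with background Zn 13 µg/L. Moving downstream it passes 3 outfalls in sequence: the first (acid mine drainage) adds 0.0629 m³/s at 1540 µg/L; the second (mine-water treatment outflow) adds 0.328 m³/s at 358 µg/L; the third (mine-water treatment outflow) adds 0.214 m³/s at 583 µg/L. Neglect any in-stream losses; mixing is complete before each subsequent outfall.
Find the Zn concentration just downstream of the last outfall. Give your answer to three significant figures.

133 µg/L

Below outfall 1: Q → 2.213 m³/s, C = (2.150·13.00 + 0.06290·1540)/2.213 = 56.40 µg/L.
Below outfall 2: Q → 2.541 m³/s, C = (2.213·56.40 + 0.3280·358.0)/2.541 = 95.34 µg/L.
Below outfall 3: Q → 2.755 m³/s, C = (2.541·95.34 + 0.2140·583.0)/2.755 = 133.2 µg/L.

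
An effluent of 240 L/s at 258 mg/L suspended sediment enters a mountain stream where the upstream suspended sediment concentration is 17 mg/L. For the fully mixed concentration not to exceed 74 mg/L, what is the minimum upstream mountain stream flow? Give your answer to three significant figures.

Set C_mix = 74: (Q·17.00 + 240.0·258.0) / (Q + 240.0) = 74
→ Q = 240.0·(258.0 − 74)/(74 − 17.00) = 774.7 L/s.

775 L/s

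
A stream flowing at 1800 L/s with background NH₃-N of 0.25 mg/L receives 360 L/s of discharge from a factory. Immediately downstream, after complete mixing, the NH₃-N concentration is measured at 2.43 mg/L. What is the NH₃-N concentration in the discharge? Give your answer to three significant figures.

Mass balance: 1800·0.2500 + 360.0·Cₑ = 2160·2.430
→ Cₑ = (2160·2.430 − 1800·0.2500) / 360.0 = 13.33 mg/L.

13.3 mg/L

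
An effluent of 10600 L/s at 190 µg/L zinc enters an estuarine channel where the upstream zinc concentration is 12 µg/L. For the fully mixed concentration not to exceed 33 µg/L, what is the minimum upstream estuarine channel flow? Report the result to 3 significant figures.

Set C_mix = 33: (Q·12.00 + 10600·190.0) / (Q + 10600) = 33
→ Q = 10600·(190.0 − 33)/(33 − 12.00) = 79250 L/s.

79200 L/s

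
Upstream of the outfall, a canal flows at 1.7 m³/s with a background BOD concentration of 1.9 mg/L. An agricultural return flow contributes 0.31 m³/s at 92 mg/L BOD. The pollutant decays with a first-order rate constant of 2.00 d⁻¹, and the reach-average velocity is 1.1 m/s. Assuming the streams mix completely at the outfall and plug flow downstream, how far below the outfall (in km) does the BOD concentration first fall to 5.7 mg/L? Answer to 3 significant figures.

Mass balance: C = (1.700·1.900 + 0.3100·92.00) / 2.010 = 31.75/2.010 = 15.80 mg/L.
Set 15.80·exp(−k·t) = 5.7 → t = ln(15.80/5.7)/k = 44030 s = 12.23 h.
Distance = v·t = 1.1·44030 = 48440 m = 48.44 km.

48.4 km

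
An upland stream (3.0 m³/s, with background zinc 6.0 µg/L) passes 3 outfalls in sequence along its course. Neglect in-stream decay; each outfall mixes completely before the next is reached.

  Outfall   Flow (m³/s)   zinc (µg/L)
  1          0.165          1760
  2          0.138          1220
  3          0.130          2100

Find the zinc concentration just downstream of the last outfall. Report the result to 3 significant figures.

218 µg/L

After outfall 1: Q = 3.000 + 0.1650 = 3.165 m³/s; C = (3.000·6.000 + 0.1650·1760)/3.165 = 97.44 µg/L.
After outfall 2: Q = 3.165 + 0.1380 = 3.303 m³/s; C = (3.165·97.44 + 0.1380·1220)/3.303 = 144.3 µg/L.
After outfall 3: Q = 3.303 + 0.1300 = 3.433 m³/s; C = (3.303·144.3 + 0.1300·2100)/3.433 = 218.4 µg/L.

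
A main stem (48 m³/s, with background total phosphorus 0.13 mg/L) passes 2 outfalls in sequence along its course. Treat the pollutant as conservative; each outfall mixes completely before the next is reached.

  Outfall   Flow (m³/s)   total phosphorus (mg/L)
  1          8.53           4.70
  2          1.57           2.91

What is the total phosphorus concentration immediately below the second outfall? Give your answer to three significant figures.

Outfall 1: combined Q = 56.53 m³/s; C = (48.00·0.1300 + 8.530·4.700)/56.53 = 0.8196 mg/L.
Outfall 2: combined Q = 58.10 m³/s; C = (56.53·0.8196 + 1.570·2.910)/58.10 = 0.8761 mg/L.

0.876 mg/L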